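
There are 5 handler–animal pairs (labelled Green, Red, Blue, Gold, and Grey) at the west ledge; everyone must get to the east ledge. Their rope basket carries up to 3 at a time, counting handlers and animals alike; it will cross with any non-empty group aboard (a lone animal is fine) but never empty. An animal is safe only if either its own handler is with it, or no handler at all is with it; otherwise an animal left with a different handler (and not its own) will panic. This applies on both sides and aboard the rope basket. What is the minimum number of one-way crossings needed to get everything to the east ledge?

Counting alone: each trip to the east ledge takes at most 3 across and each return brings at least 1 back, so after t trips out (and t−1 returns) at most 3t − (t−1) of the 10 are across; that first reaches 10 at t = 5, so at least 9 crossings are needed.
The safety rule pushes this higher. Following every safe sequence of crossings, the most of the 10 that can be at the east ledge as the rope basket arrives there on crossing 9 is 9 — never all 10.
So no plan with fewer than 11 crossings exists, and this one achieves 11:
1. animal Green and handler Green cross → the east ledge.
2. handler Green crosses ← the west ledge.
3. animal Blue, animal Gold, and animal Red cross → the east ledge.
4. animal Green crosses ← the west ledge.
5. handler Blue, handler Gold, and handler Red cross → the east ledge.
6. animal Red and handler Red cross ← the west ledge.
7. handler Green, handler Grey, and handler Red cross → the east ledge.
8. animal Blue crosses ← the west ledge.
9. animal Green and animal Red cross → the east ledge.
10. animal Green crosses ← the west ledge.
11. animal Blue, animal Green, and animal Grey cross → the east ledge.

11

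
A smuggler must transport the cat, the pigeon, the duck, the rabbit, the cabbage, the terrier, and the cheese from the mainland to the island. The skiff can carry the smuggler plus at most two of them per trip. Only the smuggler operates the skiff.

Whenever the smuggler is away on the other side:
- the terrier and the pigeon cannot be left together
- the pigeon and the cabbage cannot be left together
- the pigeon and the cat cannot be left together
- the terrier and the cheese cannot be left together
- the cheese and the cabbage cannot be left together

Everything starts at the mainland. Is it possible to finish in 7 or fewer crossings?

Counting alone: the smuggler can take at most 2 across per trip to the island, so moving all 7 needs at least 4 loaded trips out, with a return between consecutive ones — at least 7 crossings.
The safety rule pushes this higher. Following every safe sequence of crossings, the most of the 7 that can be at the island as the skiff arrives there on crossing 7 is 6 — never all 7.
So the move cannot be finished within 7 crossings. (The shortest complete plan takes 9:)
1. Smuggler goes to the island with the cheese and the pigeon.
2. Smuggler goes back to the mainland alone.
3. Smuggler goes to the island with the cat.
4. Smuggler goes back to the mainland with the pigeon.
5. Smuggler goes to the island with the cabbage and the terrier.
6. Smuggler goes back to the mainland with the cheese.
7. Smuggler goes to the island with the duck and the rabbit.
8. Smuggler goes back to the mainland alone.
9. Smuggler goes to the island with the cheese and the pigeon.

No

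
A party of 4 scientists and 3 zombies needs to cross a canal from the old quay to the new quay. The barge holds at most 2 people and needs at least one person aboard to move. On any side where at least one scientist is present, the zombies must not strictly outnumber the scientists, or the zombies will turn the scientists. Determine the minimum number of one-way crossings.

11

Counting alone: each trip to the new quay takes at most 2 across and each return brings at least 1 back, so after t trips out (and t−1 returns) at most 2t − (t−1) of the 7 are across; that first reaches 7 at t = 6, so at least 11 crossings are needed.
The plan below uses exactly 11 crossings, so it is optimal:
1. 2 zombies → the new quay.  (the old quay: 4S 1Z; the new quay: 0S 2Z)
2. 1 zombie ← the old quay.  (the old quay: 4S 2Z; the new quay: 0S 1Z)
3. 2 zombies → the new quay.  (the old quay: 4S 0Z; the new quay: 0S 3Z)
4. 1 zombie ← the old quay.  (the old quay: 4S 1Z; the new quay: 0S 2Z)
5. 2 scientists → the new quay.  (the old quay: 2S 1Z; the new quay: 2S 2Z)
6. 1 zombie ← the old quay.  (the old quay: 2S 2Z; the new quay: 2S 1Z)
7. 1 scientist and 1 zombie → the new quay.  (the old quay: 1S 1Z; the new quay: 3S 2Z)
8. 1 scientist ← the old quay.  (the old quay: 2S 1Z; the new quay: 2S 2Z)
9. 1 scientist and 1 zombie → the new quay.  (the old quay: 1S 0Z; the new quay: 3S 3Z)
10. 1 zombie ← the old quay.  (the old quay: 1S 1Z; the new quay: 3S 2Z)
11. 1 scientist and 1 zombie → the new quay.  (the old quay: 0S 0Z; the new quay: 4S 3Z)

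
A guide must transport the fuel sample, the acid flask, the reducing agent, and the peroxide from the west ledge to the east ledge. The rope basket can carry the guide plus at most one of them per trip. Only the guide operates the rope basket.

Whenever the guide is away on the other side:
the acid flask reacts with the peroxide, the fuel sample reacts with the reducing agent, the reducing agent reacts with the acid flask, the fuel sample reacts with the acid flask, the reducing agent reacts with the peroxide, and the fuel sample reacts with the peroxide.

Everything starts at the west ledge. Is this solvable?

No

Whatever the first load, the items left behind include a forbidden pair without the guide. No opening move is safe, so no plan exists.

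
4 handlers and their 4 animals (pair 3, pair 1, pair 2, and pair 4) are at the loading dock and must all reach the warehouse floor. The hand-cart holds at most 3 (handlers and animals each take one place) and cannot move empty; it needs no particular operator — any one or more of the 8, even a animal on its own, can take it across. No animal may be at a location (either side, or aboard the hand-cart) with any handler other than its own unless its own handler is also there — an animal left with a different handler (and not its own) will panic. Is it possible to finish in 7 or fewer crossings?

No

Counting alone: each trip to the warehouse floor takes at most 3 across and each return brings at least 1 back, so after t trips out (and t−1 returns) at most 3t − (t−1) of the 8 are across; that first reaches 8 at t = 4, so at least 7 crossings are needed.
The safety rule pushes this higher. Following every safe sequence of crossings, the most of the 8 that can be at the warehouse floor as the hand-cart arrives there on crossing 7 is 7 — never all 8.
So the move cannot be finished within 7 crossings. (The shortest complete plan takes 9:)
1. animal 3 and handler 3 cross → the warehouse floor.
2. handler 3 crosses ← the loading dock.
3. animal 1, handler 1, and handler 3 cross → the warehouse floor.
4. animal 3 and handler 3 cross ← the loading dock.
5. handler 2, handler 3, and handler 4 cross → the warehouse floor.
6. animal 1 crosses ← the loading dock.
7. animal 1 and animal 3 cross → the warehouse floor.
8. animal 3 crosses ← the loading dock.
9. animal 2, animal 3, and animal 4 cross → the warehouse floor.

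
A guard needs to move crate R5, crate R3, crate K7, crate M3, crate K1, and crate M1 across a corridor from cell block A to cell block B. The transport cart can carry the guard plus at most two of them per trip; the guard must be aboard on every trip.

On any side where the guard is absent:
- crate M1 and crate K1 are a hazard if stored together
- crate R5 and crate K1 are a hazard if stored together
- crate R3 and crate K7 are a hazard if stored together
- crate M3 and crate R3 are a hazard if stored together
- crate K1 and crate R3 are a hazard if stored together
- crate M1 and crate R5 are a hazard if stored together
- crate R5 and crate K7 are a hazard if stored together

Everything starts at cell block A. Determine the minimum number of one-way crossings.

Whatever the first load, the items left behind include a forbidden pair without the guard. No opening move is safe, so no plan exists.

impossible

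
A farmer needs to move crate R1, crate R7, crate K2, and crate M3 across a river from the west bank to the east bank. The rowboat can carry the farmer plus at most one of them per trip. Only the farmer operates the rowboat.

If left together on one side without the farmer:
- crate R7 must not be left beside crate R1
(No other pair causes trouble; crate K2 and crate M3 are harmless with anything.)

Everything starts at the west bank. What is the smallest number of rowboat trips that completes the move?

7

Counting alone: the farmer can take at most 1 across per trip to the east bank, so moving all 4 needs at least 4 loaded trips out, with a return between consecutive ones — at least 7 crossings.
The plan below uses exactly 7 crossings, so it is optimal:
1. Farmer goes to the east bank with crate R1.  [the west bank: crate K2, crate M3, crate R7 | the east bank: crate R1]
2. Farmer goes back to the west bank alone.  [the west bank: crate K2, crate M3, crate R7 | the east bank: crate R1]
3. Farmer goes to the east bank with crate K2.  [the west bank: crate M3, crate R7 | the east bank: crate K2, crate R1]
4. Farmer goes back to the west bank alone.  [the west bank: crate M3, crate R7 | the east bank: crate K2, crate R1]
5. Farmer goes to the east bank with crate M3.  [the west bank: crate R7 | the east bank: crate K2, crate M3, crate R1]
6. Farmer goes back to the west bank alone.  [the west bank: crate R7 | the east bank: crate K2, crate M3, crate R1]
7. Farmer goes to the east bank with crate R7.  [the west bank: — | the east bank: crate K2, crate M3, crate R1, crate R7]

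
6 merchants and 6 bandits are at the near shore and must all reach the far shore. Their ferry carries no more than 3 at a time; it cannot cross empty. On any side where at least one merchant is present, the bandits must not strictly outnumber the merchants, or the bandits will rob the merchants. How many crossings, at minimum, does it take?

Following every safe sequence of crossings from the start, the most of the 12 that can be at the far shore as the ferry arrives there on crossings 1, 3, 5 is 3, 5, 6 respectively; the best ever achieved is 6 of 12.
From crossing 7 on, no configuration arises that was not already reachable earlier: only 17 distinct safe configurations (who is on which side, and where the ferry is) can ever be reached, none of them has everyone across, and every continuation just revisits them. They are: 0 merchants + 0 bandits across (ferry back at the start); 0 merchants + 1 bandit across (ferry there); 0 merchants + 1 bandit across (ferry back at the start); 0 merchants + 2 bandits across (ferry there); 0 merchants + 2 bandits across (ferry back at the start); 0 merchants + 3 bandits across (ferry there); 0 merchants + 3 bandits across (ferry back at the start); 0 merchants + 4 bandits across (ferry there); 0 merchants + 4 bandits across (ferry back at the start); 0 merchants + 5 bandits across (ferry there); 0 merchants + 5 bandits across (ferry back at the start); 0 merchants + 6 bandits across (ferry there); 1 merchant + 1 bandit across (ferry there); 1 merchant + 1 bandit across (ferry back at the start); 2 merchants + 2 bandits across (ferry there); 2 merchants + 2 bandits across (ferry back at the start); 3 merchants + 3 bandits across (ferry there). So no valid plan exists.

impossible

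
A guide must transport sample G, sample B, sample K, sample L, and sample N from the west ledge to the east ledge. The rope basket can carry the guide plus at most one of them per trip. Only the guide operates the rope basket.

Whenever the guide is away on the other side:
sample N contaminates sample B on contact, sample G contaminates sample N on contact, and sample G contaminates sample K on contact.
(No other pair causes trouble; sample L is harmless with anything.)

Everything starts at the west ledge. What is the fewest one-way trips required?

impossible

Whatever the first load, the items left behind include a forbidden pair without the guide. No opening move is safe, so no plan exists.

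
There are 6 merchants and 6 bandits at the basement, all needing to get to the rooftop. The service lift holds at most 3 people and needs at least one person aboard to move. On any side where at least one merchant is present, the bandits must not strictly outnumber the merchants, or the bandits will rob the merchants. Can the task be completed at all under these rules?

Following every safe sequence of crossings from the start, the most of the 12 that can be at the rooftop as the service lift arrives there on crossings 1, 3, 5 is 3, 5, 6 respectively; the best ever achieved is 6 of 12.
From crossing 7 on, no configuration arises that was not already reachable earlier: only 17 distinct safe configurations (who is on which side, and where the service lift is) can ever be reached, none of them has everyone across, and every continuation just revisits them. They are: 0 merchants + 0 bandits across (service lift back at the start); 0 merchants + 1 bandit across (service lift there); 0 merchants + 1 bandit across (service lift back at the start); 0 merchants + 2 bandits across (service lift there); 0 merchants + 2 bandits across (service lift back at the start); 0 merchants + 3 bandits across (service lift there); 0 merchants + 3 bandits across (service lift back at the start); 0 merchants + 4 bandits across (service lift there); 0 merchants + 4 bandits across (service lift back at the start); 0 merchants + 5 bandits across (service lift there); 0 merchants + 5 bandits across (service lift back at the start); 0 merchants + 6 bandits across (service lift there); 1 merchant + 1 bandit across (service lift there); 1 merchant + 1 bandit across (service lift back at the start); 2 merchants + 2 bandits across (service lift there); 2 merchants + 2 bandits across (service lift back at the start); 3 merchants + 3 bandits across (service lift there). So no valid plan exists.

No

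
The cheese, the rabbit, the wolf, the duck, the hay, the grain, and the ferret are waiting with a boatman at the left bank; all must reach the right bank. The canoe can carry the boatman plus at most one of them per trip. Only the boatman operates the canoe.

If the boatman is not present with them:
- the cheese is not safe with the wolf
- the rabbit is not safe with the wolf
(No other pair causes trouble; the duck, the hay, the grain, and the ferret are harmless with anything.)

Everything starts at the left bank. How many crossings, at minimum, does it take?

15

Counting alone: the boatman can take at most 1 across per trip to the right bank, so moving all 7 needs at least 7 loaded trips out, with a return between consecutive ones — at least 13 crossings.
The safety rule pushes this higher. Following every safe sequence of crossings, the most of the 7 that can be at the right bank as the canoe arrives there on crossing 13 is 6 — never all 7.
So no plan with fewer than 15 crossings exists, and this one achieves 15:
1. Boatman goes to the right bank with the wolf.  [the left bank: the cheese, the duck, the ferret, the grain, the hay, the rabbit | the right bank: the wolf]
2. Boatman goes back to the left bank alone.  [the left bank: the cheese, the duck, the ferret, the grain, the hay, the rabbit | the right bank: the wolf]
3. Boatman goes to the right bank with the cheese.  [the left bank: the duck, the ferret, the grain, the hay, the rabbit | the right bank: the cheese, the wolf]
4. Boatman goes back to the left bank with the wolf.  [the left bank: the duck, the ferret, the grain, the hay, the rabbit, the wolf | the right bank: the cheese]
5. Boatman goes to the right bank with the rabbit.  [the left bank: the duck, the ferret, the grain, the hay, the wolf | the right bank: the cheese, the rabbit]
6. Boatman goes back to the left bank alone.  [the left bank: the duck, the ferret, the grain, the hay, the wolf | the right bank: the cheese, the rabbit]
7. Boatman goes to the right bank with the duck.  [the left bank: the ferret, the grain, the hay, the wolf | the right bank: the cheese, the duck, the rabbit]
8. Boatman goes back to the left bank alone.  [the left bank: the ferret, the grain, the hay, the wolf | the right bank: the cheese, the duck, the rabbit]
9. Boatman goes to the right bank with the hay.  [the left bank: the ferret, the grain, the wolf | the right bank: the cheese, the duck, the hay, the rabbit]
10. Boatman goes back to the left bank alone.  [the left bank: the ferret, the grain, the wolf | the right bank: the cheese, the duck, the hay, the rabbit]
11. Boatman goes to the right bank with the grain.  [the left bank: the ferret, the wolf | the right bank: the cheese, the duck, the grain, the hay, the rabbit]
12. Boatman goes back to the left bank alone.  [the left bank: the ferret, the wolf | the right bank: the cheese, the duck, the grain, the hay, the rabbit]
13. Boatman goes to the right bank with the ferret.  [the left bank: the wolf | the right bank: the cheese, the duck, the ferret, the grain, the hay, the rabbit]
14. Boatman goes back to the left bank alone.  [the left bank: the wolf | the right bank: the cheese, the duck, the ferret, the grain, the hay, the rabbit]
15. Boatman goes to the right bank with the wolf.  [the left bank: — | the right bank: the cheese, the duck, the ferret, the grain, the hay, the rabbit, the wolf]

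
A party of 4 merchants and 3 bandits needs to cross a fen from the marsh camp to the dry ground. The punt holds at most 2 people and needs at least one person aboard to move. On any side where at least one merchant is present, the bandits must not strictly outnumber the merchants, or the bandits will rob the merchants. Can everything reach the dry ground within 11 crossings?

Yes

Yes — this plan uses 11 crossings (≤ 11):
1. 2 bandits → the dry ground.  (the marsh camp: 4M 1B; the dry ground: 0M 2B)
2. 1 bandit ← the marsh camp.  (the marsh camp: 4M 2B; the dry ground: 0M 1B)
3. 2 bandits → the dry ground.  (the marsh camp: 4M 0B; the dry ground: 0M 3B)
4. 1 bandit ← the marsh camp.  (the marsh camp: 4M 1B; the dry ground: 0M 2B)
5. 2 merchants → the dry ground.  (the marsh camp: 2M 1B; the dry ground: 2M 2B)
6. 1 bandit ← the marsh camp.  (the marsh camp: 2M 2B; the dry ground: 2M 1B)
7. 1 merchant and 1 bandit → the dry ground.  (the marsh camp: 1M 1B; the dry ground: 3M 2B)
8. 1 merchant ← the marsh camp.  (the marsh camp: 2M 1B; the dry ground: 2M 2B)
9. 1 merchant and 1 bandit → the dry ground.  (the marsh camp: 1M 0B; the dry ground: 3M 3B)
10. 1 bandit ← the marsh camp.  (the marsh camp: 1M 1B; the dry ground: 3M 2B)
11. 1 merchant and 1 bandit → the dry ground.  (the marsh camp: 0M 0B; the dry ground: 4M 3B)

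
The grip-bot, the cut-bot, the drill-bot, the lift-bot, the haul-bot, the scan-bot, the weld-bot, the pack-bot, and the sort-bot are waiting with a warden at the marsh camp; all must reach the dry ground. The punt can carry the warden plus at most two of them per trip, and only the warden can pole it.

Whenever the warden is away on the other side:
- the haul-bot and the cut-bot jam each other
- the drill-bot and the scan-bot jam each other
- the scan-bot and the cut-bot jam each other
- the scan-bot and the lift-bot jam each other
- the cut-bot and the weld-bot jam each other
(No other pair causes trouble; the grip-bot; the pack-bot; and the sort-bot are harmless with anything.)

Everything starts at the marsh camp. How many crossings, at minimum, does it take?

Counting alone: the warden can take at most 2 across per trip to the dry ground, so moving all 9 needs at least 5 loaded trips out, with a return between consecutive ones — at least 9 crossings.
The safety rule pushes this higher. Following every safe sequence of crossings, the most of the 9 that can be at the dry ground as the punt arrives there on crossing 9 is 8 — never all 9.
So no plan with fewer than 11 crossings exists, and this one achieves 11:
1. Warden goes to the dry ground with the cut-bot and the scan-bot.  [the marsh camp: the drill-bot, the grip-bot, the haul-bot, the lift-bot, the pack-bot, the sort-bot, the weld-bot | the dry ground: the cut-bot, the scan-bot]
2. Warden goes back to the marsh camp with the cut-bot.  [the marsh camp: the cut-bot, the drill-bot, the grip-bot, the haul-bot, the lift-bot, the pack-bot, the sort-bot, the weld-bot | the dry ground: the scan-bot]
3. Warden goes to the dry ground with the cut-bot and the grip-bot.  [the marsh camp: the drill-bot, the haul-bot, the lift-bot, the pack-bot, the sort-bot, the weld-bot | the dry ground: the cut-bot, the grip-bot, the scan-bot]
4. Warden goes back to the marsh camp with the cut-bot.  [the marsh camp: the cut-bot, the drill-bot, the haul-bot, the lift-bot, the pack-bot, the sort-bot, the weld-bot | the dry ground: the grip-bot, the scan-bot]
5. Warden goes to the dry ground with the haul-bot and the weld-bot.  [the marsh camp: the cut-bot, the drill-bot, the lift-bot, the pack-bot, the sort-bot | the dry ground: the grip-bot, the haul-bot, the scan-bot, the weld-bot]
6. Warden goes back to the marsh camp alone.  [the marsh camp: the cut-bot, the drill-bot, the lift-bot, the pack-bot, the sort-bot | the dry ground: the grip-bot, the haul-bot, the scan-bot, the weld-bot]
7. Warden goes to the dry ground with the pack-bot and the sort-bot.  [the marsh camp: the cut-bot, the drill-bot, the lift-bot | the dry ground: the grip-bot, the haul-bot, the pack-bot, the scan-bot, the sort-bot, the weld-bot]
8. Warden goes back to the marsh camp alone.  [the marsh camp: the cut-bot, the drill-bot, the lift-bot | the dry ground: the grip-bot, the haul-bot, the pack-bot, the scan-bot, the sort-bot, the weld-bot]
9. Warden goes to the dry ground with the drill-bot and the lift-bot.  [the marsh camp: the cut-bot | the dry ground: the drill-bot, the grip-bot, the haul-bot, the lift-bot, the pack-bot, the scan-bot, the sort-bot, the weld-bot]
10. Warden goes back to the marsh camp with the scan-bot.  [the marsh camp: the cut-bot, the scan-bot | the dry ground: the drill-bot, the grip-bot, the haul-bot, the lift-bot, the pack-bot, the sort-bot, the weld-bot]
11. Warden goes to the dry ground with the cut-bot and the scan-bot.  [the marsh camp: — | the dry ground: the cut-bot, the drill-bot, the grip-bot, the haul-bot, the lift-bot, the pack-bot, the scan-bot, the sort-bot, the weld-bot]

11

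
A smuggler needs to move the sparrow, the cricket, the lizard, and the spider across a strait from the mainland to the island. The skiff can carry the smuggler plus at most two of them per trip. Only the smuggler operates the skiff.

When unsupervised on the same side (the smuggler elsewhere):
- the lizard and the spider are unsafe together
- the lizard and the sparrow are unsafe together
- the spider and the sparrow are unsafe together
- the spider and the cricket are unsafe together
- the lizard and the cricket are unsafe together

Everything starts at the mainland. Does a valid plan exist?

1. Smuggler goes to the island with the lizard and the spider.  [the mainland: the cricket, the sparrow | the island: the lizard, the spider]
2. Smuggler goes back to the mainland with the lizard.  [the mainland: the cricket, the lizard, the sparrow | the island: the spider]
3. Smuggler goes to the island with the cricket and the sparrow.  [the mainland: the lizard | the island: the cricket, the sparrow, the spider]
4. Smuggler goes back to the mainland with the spider.  [the mainland: the lizard, the spider | the island: the cricket, the sparrow]
5. Smuggler goes to the island with the lizard and the spider.  [the mainland: — | the island: the cricket, the lizard, the sparrow, the spider]

Yes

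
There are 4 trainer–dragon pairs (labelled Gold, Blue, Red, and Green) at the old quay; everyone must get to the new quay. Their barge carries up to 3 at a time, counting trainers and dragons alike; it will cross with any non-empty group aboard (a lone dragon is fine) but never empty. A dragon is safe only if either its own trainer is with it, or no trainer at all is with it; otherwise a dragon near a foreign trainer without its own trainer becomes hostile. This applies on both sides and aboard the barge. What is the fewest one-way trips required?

Counting alone: each trip to the new quay takes at most 3 across and each return brings at least 1 back, so after t trips out (and t−1 returns) at most 3t − (t−1) of the 8 are across; that first reaches 8 at t = 4, so at least 7 crossings are needed.
The safety rule pushes this higher. Following every safe sequence of crossings, the most of the 8 that can be at the new quay as the barge arrives there on crossing 7 is 7 — never all 8.
So no plan with fewer than 9 crossings exists, and this one achieves 9:
1. dragon Gold and trainer Gold cross → the new quay.
2. trainer Gold crosses ← the old quay.
3. dragon Blue, trainer Blue, and trainer Gold cross → the new quay.
4. dragon Gold and trainer Gold cross ← the old quay.
5. trainer Gold, trainer Green, and trainer Red cross → the new quay.
6. dragon Blue crosses ← the old quay.
7. dragon Blue and dragon Gold cross → the new quay.
8. dragon Gold crosses ← the old quay.
9. dragon Gold, dragon Green, and dragon Red cross → the new quay.

9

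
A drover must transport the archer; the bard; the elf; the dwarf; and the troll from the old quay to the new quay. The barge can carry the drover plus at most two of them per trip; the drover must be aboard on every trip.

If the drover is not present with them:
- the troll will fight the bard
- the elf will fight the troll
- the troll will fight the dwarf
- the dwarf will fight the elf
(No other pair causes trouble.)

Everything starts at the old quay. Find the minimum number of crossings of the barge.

7

Counting alone: the drover can take at most 2 across per trip to the new quay, so moving all 5 needs at least 3 loaded trips out, with a return between consecutive ones — at least 5 crossings.
The safety rule pushes this higher. Following every safe sequence of crossings, the most of the 5 that can be at the new quay as the barge arrives there on crossing 5 is 4 — never all 5.
So no plan with fewer than 7 crossings exists, and this one achieves 7:
1. Drover goes to the new quay with the elf and the troll.
2. Drover goes back to the old quay with the elf.
3. Drover goes to the new quay with the archer and the elf.
4. Drover goes back to the old quay with the elf.
5. Drover goes to the new quay with the bard and the elf.
6. Drover goes back to the old quay with the troll.
7. Drover goes to the new quay with the dwarf and the troll.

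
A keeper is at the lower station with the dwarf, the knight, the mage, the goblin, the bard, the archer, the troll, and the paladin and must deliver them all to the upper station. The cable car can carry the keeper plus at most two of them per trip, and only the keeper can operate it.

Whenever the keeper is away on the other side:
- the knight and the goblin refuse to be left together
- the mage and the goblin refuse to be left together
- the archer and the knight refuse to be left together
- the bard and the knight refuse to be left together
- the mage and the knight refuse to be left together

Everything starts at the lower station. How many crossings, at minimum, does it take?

Counting alone: the keeper can take at most 2 across per trip to the upper station, so moving all 8 needs at least 4 loaded trips out, with a return between consecutive ones — at least 7 crossings.
The safety rule pushes this higher. Following every safe sequence of crossings, the most of the 8 that can be at the upper station as the cable car arrives there on crossings 7, 9, 11 is 5, 6, 7 respectively — never all 8.
So no plan with fewer than 13 crossings exists, and this one achieves 13:
1. Keeper goes to the upper station with the knight and the mage.
2. Keeper goes back to the lower station with the knight.
3. Keeper goes to the upper station with the dwarf and the knight.
4. Keeper goes back to the lower station with the knight.
5. Keeper goes to the upper station with the bard and the knight.
6. Keeper goes back to the lower station with the knight.
7. Keeper goes to the upper station with the archer and the knight.
8. Keeper goes back to the lower station with the knight.
9. Keeper goes to the upper station with the knight and the troll.
10. Keeper goes back to the lower station with the knight.
11. Keeper goes to the upper station with the knight and the paladin.
12. Keeper goes back to the lower station with the knight.
13. Keeper goes to the upper station with the goblin and the knight.

13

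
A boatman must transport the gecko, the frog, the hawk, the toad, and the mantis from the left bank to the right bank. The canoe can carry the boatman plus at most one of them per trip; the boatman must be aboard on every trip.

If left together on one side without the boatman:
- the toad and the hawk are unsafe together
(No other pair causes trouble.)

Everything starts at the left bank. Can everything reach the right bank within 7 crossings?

Counting alone: the boatman can take at most 1 across per trip to the right bank, so moving all 5 needs at least 5 loaded trips out, with a return between consecutive ones — at least 9 crossings.
Since 7 < 9, 7 crossings cannot be enough. (The shortest complete plan in fact takes 9:)
1. Boatman goes to the right bank with the hawk.  [the left bank: the frog, the gecko, the mantis, the toad | the right bank: the hawk]
2. Boatman goes back to the left bank alone.  [the left bank: the frog, the gecko, the mantis, the toad | the right bank: the hawk]
3. Boatman goes to the right bank with the gecko.  [the left bank: the frog, the mantis, the toad | the right bank: the gecko, the hawk]
4. Boatman goes back to the left bank alone.  [the left bank: the frog, the mantis, the toad | the right bank: the gecko, the hawk]
5. Boatman goes to the right bank with the frog.  [the left bank: the mantis, the toad | the right bank: the frog, the gecko, the hawk]
6. Boatman goes back to the left bank alone.  [the left bank: the mantis, the toad | the right bank: the frog, the gecko, the hawk]
7. Boatman goes to the right bank with the mantis.  [the left bank: the toad | the right bank: the frog, the gecko, the hawk, the mantis]
8. Boatman goes back to the left bank alone.  [the left bank: the toad | the right bank: the frog, the gecko, the hawk, the mantis]
9. Boatman goes to the right bank with the toad.  [the left bank: — | the right bank: the frog, the gecko, the hawk, the mantis, the toad]

No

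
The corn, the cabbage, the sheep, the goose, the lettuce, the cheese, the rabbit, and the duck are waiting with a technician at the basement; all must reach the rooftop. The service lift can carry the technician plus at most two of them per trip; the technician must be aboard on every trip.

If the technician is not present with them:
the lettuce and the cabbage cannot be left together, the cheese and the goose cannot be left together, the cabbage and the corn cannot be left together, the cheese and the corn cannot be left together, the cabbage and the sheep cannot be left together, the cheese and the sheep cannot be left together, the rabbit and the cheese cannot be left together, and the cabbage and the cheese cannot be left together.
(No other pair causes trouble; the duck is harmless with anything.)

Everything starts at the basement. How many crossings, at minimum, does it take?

13

Counting alone: the technician can take at most 2 across per trip to the rooftop, so moving all 8 needs at least 4 loaded trips out, with a return between consecutive ones — at least 7 crossings.
The safety rule pushes this higher. Following every safe sequence of crossings, the most of the 8 that can be at the rooftop as the service lift arrives there on crossings 7, 9, 11 is 5, 6, 7 respectively — never all 8.
So no plan with fewer than 13 crossings exists, and this one achieves 13:
1. Technician goes to the rooftop with the cabbage and the cheese.  [the basement: the corn, the duck, the goose, the lettuce, the rabbit, the sheep | the rooftop: the cabbage, the cheese]
2. Technician goes back to the basement with the cabbage.  [the basement: the cabbage, the corn, the duck, the goose, the lettuce, the rabbit, the sheep | the rooftop: the cheese]
3. Technician goes to the rooftop with the cabbage and the goose.  [the basement: the corn, the duck, the lettuce, the rabbit, the sheep | the rooftop: the cabbage, the cheese, the goose]
4. Technician goes back to the basement with the cheese.  [the basement: the cheese, the corn, the duck, the lettuce, the rabbit, the sheep | the rooftop: the cabbage, the goose]
5. Technician goes to the rooftop with the cheese and the rabbit.  [the basement: the corn, the duck, the lettuce, the sheep | the rooftop: the cabbage, the cheese, the goose, the rabbit]
6. Technician goes back to the basement with the cheese.  [the basement: the cheese, the corn, the duck, the lettuce, the sheep | the rooftop: the cabbage, the goose, the rabbit]
7. Technician goes to the rooftop with the corn and the sheep.  [the basement: the cheese, the duck, the lettuce | the rooftop: the cabbage, the corn, the goose, the rabbit, the sheep]
8. Technician goes back to the basement with the cabbage.  [the basement: the cabbage, the cheese, the duck, the lettuce | the rooftop: the corn, the goose, the rabbit, the sheep]
9. Technician goes to the rooftop with the cabbage and the lettuce.  [the basement: the cheese, the duck | the rooftop: the cabbage, the corn, the goose, the lettuce, the rabbit, the sheep]
10. Technician goes back to the basement with the cabbage.  [the basement: the cabbage, the cheese, the duck | the rooftop: the corn, the goose, the lettuce, the rabbit, the sheep]
11. Technician goes to the rooftop with the cabbage and the duck.  [the basement: the cheese | the rooftop: the cabbage, the corn, the duck, the goose, the lettuce, the rabbit, the sheep]
12. Technician goes back to the basement with the cabbage.  [the basement: the cabbage, the cheese | the rooftop: the corn, the duck, the goose, the lettuce, the rabbit, the sheep]
13. Technician goes to the rooftop with the cabbage and the cheese.  [the basement: — | the rooftop: the cabbage, the cheese, the corn, the duck, the goose, the lettuce, the rabbit, the sheep]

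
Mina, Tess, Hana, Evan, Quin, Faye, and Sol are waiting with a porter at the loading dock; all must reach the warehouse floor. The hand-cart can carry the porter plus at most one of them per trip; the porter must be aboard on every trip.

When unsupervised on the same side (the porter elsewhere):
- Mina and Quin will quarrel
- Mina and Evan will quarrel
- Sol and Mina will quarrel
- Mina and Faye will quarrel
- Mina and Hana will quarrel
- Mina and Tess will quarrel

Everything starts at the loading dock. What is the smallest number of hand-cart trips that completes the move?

impossible

Following every safe sequence of crossings from the start, the most of the 7 that can be at the warehouse floor as the hand-cart arrives there on crossings 1, 3 is 1, 2 respectively; the best ever achieved is 2 of 7.
From crossing 5 on, no configuration arises that was not already reachable earlier: only 15 distinct safe configurations (who is on which side, and where the hand-cart is) can ever be reached, none of them has everyone across, and every continuation just revisits them. So no valid plan exists.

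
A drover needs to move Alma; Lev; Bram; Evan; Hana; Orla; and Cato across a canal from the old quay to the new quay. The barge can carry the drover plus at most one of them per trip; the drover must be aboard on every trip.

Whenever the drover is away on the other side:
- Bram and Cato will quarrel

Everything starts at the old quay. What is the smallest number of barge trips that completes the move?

Counting alone: the drover can take at most 1 across per trip to the new quay, so moving all 7 needs at least 7 loaded trips out, with a return between consecutive ones — at least 13 crossings.
The plan below uses exactly 13 crossings, so it is optimal:
1. Drover goes to the new quay with Bram.
2. Drover goes back to the old quay alone.
3. Drover goes to the new quay with Alma.
4. Drover goes back to the old quay alone.
5. Drover goes to the new quay with Lev.
6. Drover goes back to the old quay alone.
7. Drover goes to the new quay with Evan.
8. Drover goes back to the old quay alone.
9. Drover goes to the new quay with Hana.
10. Drover goes back to the old quay alone.
11. Drover goes to the new quay with Orla.
12. Drover goes back to the old quay alone.
13. Drover goes to the new quay with Cato.

13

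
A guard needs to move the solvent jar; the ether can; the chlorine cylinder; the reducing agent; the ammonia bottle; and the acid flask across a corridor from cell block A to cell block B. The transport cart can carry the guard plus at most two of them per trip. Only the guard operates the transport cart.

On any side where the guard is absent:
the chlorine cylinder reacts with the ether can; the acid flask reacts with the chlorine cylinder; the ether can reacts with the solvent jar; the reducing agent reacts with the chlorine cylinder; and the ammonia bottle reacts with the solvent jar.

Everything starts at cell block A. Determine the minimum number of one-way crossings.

Counting alone: the guard can take at most 2 across per trip to cell block B, so moving all 6 needs at least 3 loaded trips out, with a return between consecutive ones — at least 5 crossings.
The safety rule pushes this higher. Following every safe sequence of crossings, the most of the 6 that can be at cell block B as the transport cart arrives there on crossing 5 is 5 — never all 6.
So no plan with fewer than 7 crossings exists, and this one achieves 7:
1. Guard goes to cell block B with the chlorine cylinder and the solvent jar.  [cell block A: the acid flask, the ammonia bottle, the ether can, the reducing agent | cell block B: the chlorine cylinder, the solvent jar]
2. Guard goes back to cell block A alone.  [cell block A: the acid flask, the ammonia bottle, the ether can, the reducing agent | cell block B: the chlorine cylinder, the solvent jar]
3. Guard goes to cell block B with the ether can and the reducing agent.  [cell block A: the acid flask, the ammonia bottle | cell block B: the chlorine cylinder, the ether can, the reducing agent, the solvent jar]
4. Guard goes back to cell block A with the chlorine cylinder and the solvent jar.  [cell block A: the acid flask, the ammonia bottle, the chlorine cylinder, the solvent jar | cell block B: the ether can, the reducing agent]
5. Guard goes to cell block B with the acid flask and the ammonia bottle.  [cell block A: the chlorine cylinder, the solvent jar | cell block B: the acid flask, the ammonia bottle, the ether can, the reducing agent]
6. Guard goes back to cell block A alone.  [cell block A: the chlorine cylinder, the solvent jar | cell block B: the acid flask, the ammonia bottle, the ether can, the reducing agent]
7. Guard goes to cell block B with the chlorine cylinder and the solvent jar.  [cell block A: — | cell block B: the acid flask, the ammonia bottle, the chlorine cylinder, the ether can, the reducing agent, the solvent jar]

7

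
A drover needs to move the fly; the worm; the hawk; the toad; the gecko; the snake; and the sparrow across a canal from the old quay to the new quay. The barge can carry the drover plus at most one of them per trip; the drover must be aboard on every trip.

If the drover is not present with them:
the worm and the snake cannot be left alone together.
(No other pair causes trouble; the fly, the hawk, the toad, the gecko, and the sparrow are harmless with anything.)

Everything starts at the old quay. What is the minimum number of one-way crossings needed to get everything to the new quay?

Counting alone: the drover can take at most 1 across per trip to the new quay, so moving all 7 needs at least 7 loaded trips out, with a return between consecutive ones — at least 13 crossings.
The plan below uses exactly 13 crossings, so it is optimal:
1. Drover goes to the new quay with the worm.
2. Drover goes back to the old quay alone.
3. Drover goes to the new quay with the fly.
4. Drover goes back to the old quay alone.
5. Drover goes to the new quay with the hawk.
6. Drover goes back to the old quay alone.
7. Drover goes to the new quay with the toad.
8. Drover goes back to the old quay alone.
9. Drover goes to the new quay with the gecko.
10. Drover goes back to the old quay alone.
11. Drover goes to the new quay with the sparrow.
12. Drover goes back to the old quay alone.
13. Drover goes to the new quay with the snake.

13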